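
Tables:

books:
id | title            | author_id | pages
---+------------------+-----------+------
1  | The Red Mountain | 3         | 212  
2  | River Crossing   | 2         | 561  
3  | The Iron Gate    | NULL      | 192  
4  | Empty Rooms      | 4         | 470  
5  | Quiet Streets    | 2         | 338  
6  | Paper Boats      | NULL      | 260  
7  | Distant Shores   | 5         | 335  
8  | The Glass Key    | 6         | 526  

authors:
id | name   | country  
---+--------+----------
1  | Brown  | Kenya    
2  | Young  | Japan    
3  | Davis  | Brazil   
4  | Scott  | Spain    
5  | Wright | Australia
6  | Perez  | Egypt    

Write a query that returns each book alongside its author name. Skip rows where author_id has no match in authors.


INNER JOIN keeps only books rows whose author_id matches an id in authors. Walk through each book:
  - book 1 (The Red Mountain): author_id=3 -> matches Davis
  - book 2 (River Crossing): author_id=2 -> matches Young
  - book 3 (The Iron Gate): author_id=NULL, no match -> dropped
  - book 4 (Empty Rooms): author_id=4 -> matches Scott
  - book 5 (Quiet Streets): author_id=2 -> matches Young
  - book 6 (Paper Boats): author_id=NULL, no match -> dropped
  - book 7 (Distant Shores): author_id=5 -> matches Wright
  - book 8 (The Glass Key): author_id=6 -> matches Perez
So 2 of 8 rows are dropped.

SQL:
SELECT a.title, b.name AS author
FROM books a
INNER JOIN authors b ON a.author_id = b.id

Result:
title            | author
-----------------+-------
The Red Mountain | Davis 
River Crossing   | Young 
Empty Rooms      | Scott 
Quiet Streets    | Young 
Distant Shores   | Wright
The Glass Key    | Perez 


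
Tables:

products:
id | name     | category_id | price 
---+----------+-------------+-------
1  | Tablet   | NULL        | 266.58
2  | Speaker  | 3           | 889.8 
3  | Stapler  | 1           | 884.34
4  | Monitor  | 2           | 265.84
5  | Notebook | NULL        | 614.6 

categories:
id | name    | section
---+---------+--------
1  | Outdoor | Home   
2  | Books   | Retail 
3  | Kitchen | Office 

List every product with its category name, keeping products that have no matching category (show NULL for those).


LEFT JOIN keeps every row from products (the left table); where category_id has no match in categories, the category columns become NULL. Walk through each product:
  - product 1 (Tablet): category_id=NULL, no match -> kept with NULL
  - product 2 (Speaker): category_id=3 -> matches Kitchen
  - product 3 (Stapler): category_id=1 -> matches Outdoor
  - product 4 (Monitor): category_id=2 -> matches Books
  - product 5 (Notebook): category_id=NULL, no match -> kept with NULL
All 5 rows appear; 2 have NULL category.

SQL:
SELECT a.name, b.name AS category
FROM products a
LEFT JOIN categories b ON a.category_id = b.id

Result:
name     | category
---------+---------
Tablet   | NULL    
Speaker  | Kitchen 
Stapler  | Outdoor 
Monitor  | Books   
Notebook | NULL    


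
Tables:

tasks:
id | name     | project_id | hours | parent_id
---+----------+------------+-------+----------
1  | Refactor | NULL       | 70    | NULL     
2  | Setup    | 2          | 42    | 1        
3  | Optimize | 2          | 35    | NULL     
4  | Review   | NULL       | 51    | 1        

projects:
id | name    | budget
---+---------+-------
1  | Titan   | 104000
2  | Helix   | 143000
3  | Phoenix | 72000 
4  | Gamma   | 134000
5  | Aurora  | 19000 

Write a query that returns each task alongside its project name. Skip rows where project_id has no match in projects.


INNER JOIN keeps only tasks rows whose project_id matches an id in projects. Walk through each task:
  - task 1 (Refactor): project_id=NULL, no match -> dropped
  - task 2 (Setup): project_id=2 -> matches Helix
  - task 3 (Optimize): project_id=2 -> matches Helix
  - task 4 (Review): project_id=NULL, no match -> dropped
So 2 of 4 rows are dropped.

SQL:
SELECT a.name, b.name AS project
FROM tasks a
INNER JOIN projects b ON a.project_id = b.id

Result:
name     | project
---------+--------
Setup    | Helix  
Optimize | Helix  


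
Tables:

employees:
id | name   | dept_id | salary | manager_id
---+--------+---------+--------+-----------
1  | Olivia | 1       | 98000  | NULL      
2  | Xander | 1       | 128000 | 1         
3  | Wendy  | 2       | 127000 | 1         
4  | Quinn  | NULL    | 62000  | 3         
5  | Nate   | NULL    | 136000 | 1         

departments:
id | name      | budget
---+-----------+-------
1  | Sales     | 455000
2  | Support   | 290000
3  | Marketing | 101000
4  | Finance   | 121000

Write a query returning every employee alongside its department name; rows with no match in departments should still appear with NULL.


LEFT JOIN keeps every row from employees (the left table); where dept_id has no match in departments, the department columns become NULL. Walk through each employee:
  - employee 1 (Olivia): dept_id=1 -> matches Sales
  - employee 2 (Xander): dept_id=1 -> matches Sales
  - employee 3 (Wendy): dept_id=2 -> matches Support
  - employee 4 (Quinn): dept_id=NULL, no match -> kept with NULL
  - employee 5 (Nate): dept_id=NULL, no match -> kept with NULL
All 5 rows appear; 2 have NULL department.

SQL:
SELECT a.name, b.name AS department
FROM employees a
LEFT JOIN departments b ON a.dept_id = b.id

Result:
name   | department
-------+-----------
Olivia | Sales     
Xander | Sales     
Wendy  | Support   
Quinn  | NULL      
Nate   | NULL      


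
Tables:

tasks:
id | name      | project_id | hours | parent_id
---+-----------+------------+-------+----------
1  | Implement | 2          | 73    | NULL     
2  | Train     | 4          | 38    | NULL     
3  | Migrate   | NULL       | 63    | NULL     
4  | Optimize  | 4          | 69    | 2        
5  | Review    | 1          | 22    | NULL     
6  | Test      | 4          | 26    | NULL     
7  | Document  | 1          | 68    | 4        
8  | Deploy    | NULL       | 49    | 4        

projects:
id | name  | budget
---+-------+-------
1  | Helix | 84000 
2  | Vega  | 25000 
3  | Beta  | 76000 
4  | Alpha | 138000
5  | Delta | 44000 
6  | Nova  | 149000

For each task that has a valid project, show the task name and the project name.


INNER JOIN keeps only tasks rows whose project_id matches an id in projects. Walk through each task:
  - task 1 (Implement): project_id=2 -> matches Vega
  - task 2 (Train): project_id=4 -> matches Alpha
  - task 3 (Migrate): project_id=NULL, no match -> dropped
  - task 4 (Optimize): project_id=4 -> matches Alpha
  - task 5 (Review): project_id=1 -> matches Helix
  - task 6 (Test): project_id=4 -> matches Alpha
  - task 7 (Document): project_id=1 -> matches Helix
  - task 8 (Deploy): project_id=NULL, no match -> dropped
So 2 of 8 rows are dropped.

SQL:
SELECT a.name, b.name AS project
FROM tasks a
INNER JOIN projects b ON a.project_id = b.id

Result:
name      | project
----------+--------
Implement | Vega   
Train     | Alpha  
Optimize  | Alpha  
Review    | Helix  
Test      | Alpha  
Document  | Helix  


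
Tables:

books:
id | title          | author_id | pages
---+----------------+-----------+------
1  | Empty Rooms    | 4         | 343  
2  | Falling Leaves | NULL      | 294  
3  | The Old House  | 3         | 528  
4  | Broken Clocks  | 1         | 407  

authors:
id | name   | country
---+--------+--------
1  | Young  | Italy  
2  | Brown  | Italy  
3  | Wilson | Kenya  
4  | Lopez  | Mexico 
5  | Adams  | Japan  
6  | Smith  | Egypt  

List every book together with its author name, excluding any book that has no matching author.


INNER JOIN keeps only books rows whose author_id matches an id in authors. Walk through each book:
  - book 1 (Empty Rooms): author_id=4 -> matches Lopez
  - book 2 (Falling Leaves): author_id=NULL, no match -> dropped
  - book 3 (The Old House): author_id=3 -> matches Wilson
  - book 4 (Broken Clocks): author_id=1 -> matches Young
So 1 of 4 rows is dropped.

SQL:
SELECT a.title, b.name AS author
FROM books a
INNER JOIN authors b ON a.author_id = b.id

Result:
title         | author
--------------+-------
Empty Rooms   | Lopez 
The Old House | Wilson
Broken Clocks | Young 


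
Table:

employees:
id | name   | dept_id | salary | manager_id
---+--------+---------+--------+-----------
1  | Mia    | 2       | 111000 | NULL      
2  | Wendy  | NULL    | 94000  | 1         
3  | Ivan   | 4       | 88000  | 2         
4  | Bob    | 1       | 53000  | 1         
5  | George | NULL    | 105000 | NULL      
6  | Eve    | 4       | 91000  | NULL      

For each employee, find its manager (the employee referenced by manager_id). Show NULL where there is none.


This is a self-join: employees is joined to a second copy of itself, matching each row's manager_id to another row's id. Use LEFT JOIN so rows with manager_id=NULL are kept.
  - employee 1 (Mia): manager_id=NULL -> NULL
  - employee 2 (Wendy): manager_id=1 -> Mia
  - employee 3 (Ivan): manager_id=2 -> Wendy
  - employee 4 (Bob): manager_id=1 -> Mia
  - employee 5 (George): manager_id=NULL -> NULL
  - employee 6 (Eve): manager_id=NULL -> NULL

SQL:
SELECT a.name AS item, b.name AS manager
FROM employees a
LEFT JOIN employees b ON a.manager_id = b.id

Result:
item   | manager
-------+--------
Mia    | NULL   
Wendy  | Mia    
Ivan   | Wendy  
Bob    | Mia    
George | NULL   
Eve    | NULL   


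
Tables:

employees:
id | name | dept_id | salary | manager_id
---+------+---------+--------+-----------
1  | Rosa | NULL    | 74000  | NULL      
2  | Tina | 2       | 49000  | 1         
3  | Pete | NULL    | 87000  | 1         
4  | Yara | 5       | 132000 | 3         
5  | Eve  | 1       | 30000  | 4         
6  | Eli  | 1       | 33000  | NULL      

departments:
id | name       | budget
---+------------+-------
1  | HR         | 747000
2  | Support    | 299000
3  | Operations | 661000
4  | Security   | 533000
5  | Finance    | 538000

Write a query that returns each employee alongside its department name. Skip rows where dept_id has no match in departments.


INNER JOIN keeps only employees rows whose dept_id matches an id in departments. Walk through each employee:
  - employee 1 (Rosa): dept_id=NULL, no match -> dropped
  - employee 2 (Tina): dept_id=2 -> matches Support
  - employee 3 (Pete): dept_id=NULL, no match -> dropped
  - employee 4 (Yara): dept_id=5 -> matches Finance
  - employee 5 (Eve): dept_id=1 -> matches HR
  - employee 6 (Eli): dept_id=1 -> matches HR
So 2 of 6 rows are dropped.

SQL:
SELECT a.name, b.name AS department
FROM employees a
INNER JOIN departments b ON a.dept_id = b.id

Result:
name | department
-----+-----------
Tina | Support   
Yara | Finance   
Eve  | HR        
Eli  | HR        


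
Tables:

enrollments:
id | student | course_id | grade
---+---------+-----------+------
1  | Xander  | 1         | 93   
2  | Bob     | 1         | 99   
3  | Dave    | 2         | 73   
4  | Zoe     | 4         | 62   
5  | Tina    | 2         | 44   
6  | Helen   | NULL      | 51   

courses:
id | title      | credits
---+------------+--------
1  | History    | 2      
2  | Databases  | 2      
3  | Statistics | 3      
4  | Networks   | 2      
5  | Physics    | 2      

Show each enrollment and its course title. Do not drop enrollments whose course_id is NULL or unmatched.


LEFT JOIN keeps every row from enrollments (the left table); where course_id has no match in courses, the course columns become NULL. Walk through each enrollment:
  - enrollment 1 (Xander): course_id=1 -> matches History
  - enrollment 2 (Bob): course_id=1 -> matches History
  - enrollment 3 (Dave): course_id=2 -> matches Databases
  - enrollment 4 (Zoe): course_id=4 -> matches Networks
  - enrollment 5 (Tina): course_id=2 -> matches Databases
  - enrollment 6 (Helen): course_id=NULL, no match -> kept with NULL
All 6 rows appear; 1 has NULL course.

SQL:
SELECT a.student, b.title AS course
FROM enrollments a
LEFT JOIN courses b ON a.course_id = b.id

Result:
student | course   
--------+----------
Xander  | History  
Bob     | History  
Dave    | Databases
Zoe     | Networks 
Tina    | Databases
Helen   | NULL     


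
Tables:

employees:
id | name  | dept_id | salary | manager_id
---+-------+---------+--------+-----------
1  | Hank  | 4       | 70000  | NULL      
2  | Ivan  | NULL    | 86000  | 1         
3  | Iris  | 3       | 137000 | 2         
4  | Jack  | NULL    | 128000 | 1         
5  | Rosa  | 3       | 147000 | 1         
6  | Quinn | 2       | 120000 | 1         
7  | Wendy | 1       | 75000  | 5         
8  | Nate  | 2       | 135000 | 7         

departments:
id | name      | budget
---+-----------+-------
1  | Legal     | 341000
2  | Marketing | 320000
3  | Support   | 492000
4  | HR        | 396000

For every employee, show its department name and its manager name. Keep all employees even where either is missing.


Two LEFT JOINs from the same base table employees: one to departments via dept_id, one to employees itself via manager_id. Both are LEFT so every employee is preserved.
Match against departments:
  - employee 1 (Hank): dept_id=4 -> matches HR
  - employee 2 (Ivan): dept_id=NULL, no match -> kept with NULL
  - employee 3 (Iris): dept_id=3 -> matches Support
  - employee 4 (Jack): dept_id=NULL, no match -> kept with NULL
  - employee 5 (Rosa): dept_id=3 -> matches Support
  - employee 6 (Quinn): dept_id=2 -> matches Marketing
  - employee 7 (Wendy): dept_id=1 -> matches Legal
  - employee 8 (Nate): dept_id=2 -> matches Marketing
Match against employees (self):
  - employee 1 (Hank): manager_id=NULL -> NULL
  - employee 2 (Ivan): manager_id=1 -> Hank
  - employee 3 (Iris): manager_id=2 -> Ivan
  - employee 4 (Jack): manager_id=1 -> Hank
  - employee 5 (Rosa): manager_id=1 -> Hank
  - employee 6 (Quinn): manager_id=1 -> Hank
  - employee 7 (Wendy): manager_id=5 -> Rosa
  - employee 8 (Nate): manager_id=7 -> Wendy

SQL:
SELECT a.name, b.name AS department, c.name AS manager
FROM employees a
LEFT JOIN departments b ON a.dept_id = b.id
LEFT JOIN employees c ON a.manager_id = c.id

Result:
name  | department | manager
------+------------+--------
Hank  | HR         | NULL   
Ivan  | NULL       | Hank   
Iris  | Support    | Ivan   
Jack  | NULL       | Hank   
Rosa  | Support    | Hank   
Quinn | Marketing  | Hank   
Wendy | Legal      | Rosa   
Nate  | Marketing  | Wendy  


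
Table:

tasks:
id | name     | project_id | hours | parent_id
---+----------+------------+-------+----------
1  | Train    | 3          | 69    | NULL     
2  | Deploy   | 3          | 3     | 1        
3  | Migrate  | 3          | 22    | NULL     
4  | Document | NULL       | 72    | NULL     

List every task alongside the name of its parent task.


This is a self-join: tasks is joined to a second copy of itself, matching each row's parent_id to another row's id. Use LEFT JOIN so rows with parent_id=NULL are kept.
  - task 1 (Train): parent_id=NULL -> NULL
  - task 2 (Deploy): parent_id=1 -> Train
  - task 3 (Migrate): parent_id=NULL -> NULL
  - task 4 (Document): parent_id=NULL -> NULL

SQL:
SELECT a.name AS item, b.name AS parent
FROM tasks a
LEFT JOIN tasks b ON a.parent_id = b.id

Result:
item     | parent
---------+-------
Train    | NULL  
Deploy   | Train 
Migrate  | NULL  
Document | NULL  


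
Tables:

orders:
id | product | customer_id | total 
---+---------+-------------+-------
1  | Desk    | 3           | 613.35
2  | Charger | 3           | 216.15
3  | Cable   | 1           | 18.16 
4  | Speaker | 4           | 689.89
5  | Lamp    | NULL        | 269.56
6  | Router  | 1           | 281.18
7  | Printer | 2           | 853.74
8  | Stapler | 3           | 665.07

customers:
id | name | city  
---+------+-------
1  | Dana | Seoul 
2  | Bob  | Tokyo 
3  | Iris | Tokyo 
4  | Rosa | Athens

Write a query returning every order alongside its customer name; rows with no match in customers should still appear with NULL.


LEFT JOIN keeps every row from orders (the left table); where customer_id has no match in customers, the customer columns become NULL. Walk through each order:
  - order 1 (Desk): customer_id=3 -> matches Iris
  - order 2 (Charger): customer_id=3 -> matches Iris
  - order 3 (Cable): customer_id=1 -> matches Dana
  - order 4 (Speaker): customer_id=4 -> matches Rosa
  - order 5 (Lamp): customer_id=NULL, no match -> kept with NULL
  - order 6 (Router): customer_id=1 -> matches Dana
  - order 7 (Printer): customer_id=2 -> matches Bob
  - order 8 (Stapler): customer_id=3 -> matches Iris
All 8 rows appear; 1 has NULL customer.

SQL:
SELECT a.product, b.name AS customer
FROM orders a
LEFT JOIN customers b ON a.customer_id = b.id

Result:
product | customer
--------+---------
Desk    | Iris    
Charger | Iris    
Cable   | Dana    
Speaker | Rosa    
Lamp    | NULL    
Router  | Dana    
Printer | Bob     
Stapler | Iris    


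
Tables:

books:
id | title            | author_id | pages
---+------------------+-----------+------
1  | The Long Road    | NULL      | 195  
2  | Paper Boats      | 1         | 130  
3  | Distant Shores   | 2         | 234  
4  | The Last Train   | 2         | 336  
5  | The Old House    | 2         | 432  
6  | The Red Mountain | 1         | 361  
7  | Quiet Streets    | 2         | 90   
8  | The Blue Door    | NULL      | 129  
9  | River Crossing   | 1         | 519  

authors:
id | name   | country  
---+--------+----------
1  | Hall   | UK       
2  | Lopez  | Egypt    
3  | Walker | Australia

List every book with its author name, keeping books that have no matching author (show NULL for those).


LEFT JOIN keeps every row from books (the left table); where author_id has no match in authors, the author columns become NULL. Walk through each book:
  - book 1 (The Long Road): author_id=NULL, no match -> kept with NULL
  - book 2 (Paper Boats): author_id=1 -> matches Hall
  - book 3 (Distant Shores): author_id=2 -> matches Lopez
  - book 4 (The Last Train): author_id=2 -> matches Lopez
  - book 5 (The Old House): author_id=2 -> matches Lopez
  - book 6 (The Red Mountain): author_id=1 -> matches Hall
  - book 7 (Quiet Streets): author_id=2 -> matches Lopez
  - book 8 (The Blue Door): author_id=NULL, no match -> kept with NULL
  - book 9 (River Crossing): author_id=1 -> matches Hall
All 9 rows appear; 2 have NULL author.

SQL:
SELECT a.title, b.name AS author
FROM books a
LEFT JOIN authors b ON a.author_id = b.id

Result:
title            | author
-----------------+-------
The Long Road    | NULL  
Paper Boats      | Hall  
Distant Shores   | Lopez 
The Last Train   | Lopez 
The Old House    | Lopez 
The Red Mountain | Hall  
Quiet Streets    | Lopez 
The Blue Door    | NULL  
River Crossing   | Hall  


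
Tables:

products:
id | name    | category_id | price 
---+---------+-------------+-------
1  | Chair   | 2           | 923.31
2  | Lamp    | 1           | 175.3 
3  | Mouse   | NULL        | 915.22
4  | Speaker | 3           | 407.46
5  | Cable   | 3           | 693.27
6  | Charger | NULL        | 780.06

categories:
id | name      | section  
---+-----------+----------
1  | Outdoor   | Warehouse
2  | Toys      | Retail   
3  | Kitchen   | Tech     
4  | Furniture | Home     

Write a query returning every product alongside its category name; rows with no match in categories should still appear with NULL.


LEFT JOIN keeps every row from products (the left table); where category_id has no match in categories, the category columns become NULL. Walk through each product:
  - product 1 (Chair): category_id=2 -> matches Toys
  - product 2 (Lamp): category_id=1 -> matches Outdoor
  - product 3 (Mouse): category_id=NULL, no match -> kept with NULL
  - product 4 (Speaker): category_id=3 -> matches Kitchen
  - product 5 (Cable): category_id=3 -> matches Kitchen
  - product 6 (Charger): category_id=NULL, no match -> kept with NULL
All 6 rows appear; 2 have NULL category.

SQL:
SELECT a.name, b.name AS category
FROM products a
LEFT JOIN categories b ON a.category_id = b.id

Result:
name    | category
--------+---------
Chair   | Toys    
Lamp    | Outdoor 
Mouse   | NULL    
Speaker | Kitchen 
Cable   | Kitchen 
Charger | NULL    


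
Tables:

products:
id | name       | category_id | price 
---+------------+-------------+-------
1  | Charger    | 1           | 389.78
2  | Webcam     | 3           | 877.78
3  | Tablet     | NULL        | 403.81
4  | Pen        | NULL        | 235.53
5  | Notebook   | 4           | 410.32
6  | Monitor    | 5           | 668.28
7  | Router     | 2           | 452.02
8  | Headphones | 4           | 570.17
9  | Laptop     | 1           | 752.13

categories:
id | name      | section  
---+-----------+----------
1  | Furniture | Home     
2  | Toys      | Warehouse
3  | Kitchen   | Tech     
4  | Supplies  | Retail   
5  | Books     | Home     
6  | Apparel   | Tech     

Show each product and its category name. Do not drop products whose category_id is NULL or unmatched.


LEFT JOIN keeps every row from products (the left table); where category_id has no match in categories, the category columns become NULL. Walk through each product:
  - product 1 (Charger): category_id=1 -> matches Furniture
  - product 2 (Webcam): category_id=3 -> matches Kitchen
  - product 3 (Tablet): category_id=NULL, no match -> kept with NULL
  - product 4 (Pen): category_id=NULL, no match -> kept with NULL
  - product 5 (Notebook): category_id=4 -> matches Supplies
  - product 6 (Monitor): category_id=5 -> matches Books
  - product 7 (Router): category_id=2 -> matches Toys
  - product 8 (Headphones): category_id=4 -> matches Supplies
  - product 9 (Laptop): category_id=1 -> matches Furniture
All 9 rows appear; 2 have NULL category.

SQL:
SELECT a.name, b.name AS category
FROM products a
LEFT JOIN categories b ON a.category_id = b.id

Result:
name       | category 
-----------+----------
Charger    | Furniture
Webcam     | Kitchen  
Tablet     | NULL     
Pen        | NULL     
Notebook   | Supplies 
Monitor    | Books    
Router     | Toys     
Headphones | Supplies 
Laptop     | Furniture


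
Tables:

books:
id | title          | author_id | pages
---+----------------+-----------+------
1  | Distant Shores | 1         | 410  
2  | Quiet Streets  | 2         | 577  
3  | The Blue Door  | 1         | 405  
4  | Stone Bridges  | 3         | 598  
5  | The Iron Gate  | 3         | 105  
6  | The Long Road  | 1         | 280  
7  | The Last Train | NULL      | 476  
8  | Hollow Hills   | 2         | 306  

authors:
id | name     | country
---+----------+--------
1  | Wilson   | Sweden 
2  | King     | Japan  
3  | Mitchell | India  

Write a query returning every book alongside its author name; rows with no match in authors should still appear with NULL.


LEFT JOIN keeps every row from books (the left table); where author_id has no match in authors, the author columns become NULL. Walk through each book:
  - book 1 (Distant Shores): author_id=1 -> matches Wilson
  - book 2 (Quiet Streets): author_id=2 -> matches King
  - book 3 (The Blue Door): author_id=1 -> matches Wilson
  - book 4 (Stone Bridges): author_id=3 -> matches Mitchell
  - book 5 (The Iron Gate): author_id=3 -> matches Mitchell
  - book 6 (The Long Road): author_id=1 -> matches Wilson
  - book 7 (The Last Train): author_id=NULL, no match -> kept with NULL
  - book 8 (Hollow Hills): author_id=2 -> matches King
All 8 rows appear; 1 has NULL author.

SQL:
SELECT a.title, b.name AS author
FROM books a
LEFT JOIN authors b ON a.author_id = b.id

Result:
title          | author  
---------------+---------
Distant Shores | Wilson  
Quiet Streets  | King    
The Blue Door  | Wilson  
Stone Bridges  | Mitchell
The Iron Gate  | Mitchell
The Long Road  | Wilson  
The Last Train | NULL    
Hollow Hills   | King    


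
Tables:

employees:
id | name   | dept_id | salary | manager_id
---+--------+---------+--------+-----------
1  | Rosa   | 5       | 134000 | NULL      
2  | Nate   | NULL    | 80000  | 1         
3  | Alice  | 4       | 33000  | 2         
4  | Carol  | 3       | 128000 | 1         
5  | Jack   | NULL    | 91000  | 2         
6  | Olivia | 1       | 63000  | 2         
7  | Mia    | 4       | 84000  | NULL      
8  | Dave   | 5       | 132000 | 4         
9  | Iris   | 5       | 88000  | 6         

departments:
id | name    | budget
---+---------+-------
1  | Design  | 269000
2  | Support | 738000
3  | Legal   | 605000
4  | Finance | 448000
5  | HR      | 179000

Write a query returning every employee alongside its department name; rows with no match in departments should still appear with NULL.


LEFT JOIN keeps every row from employees (the left table); where dept_id has no match in departments, the department columns become NULL. Walk through each employee:
  - employee 1 (Rosa): dept_id=5 -> matches HR
  - employee 2 (Nate): dept_id=NULL, no match -> kept with NULL
  - employee 3 (Alice): dept_id=4 -> matches Finance
  - employee 4 (Carol): dept_id=3 -> matches Legal
  - employee 5 (Jack): dept_id=NULL, no match -> kept with NULL
  - employee 6 (Olivia): dept_id=1 -> matches Design
  - employee 7 (Mia): dept_id=4 -> matches Finance
  - employee 8 (Dave): dept_id=5 -> matches HR
  - employee 9 (Iris): dept_id=5 -> matches HR
All 9 rows appear; 2 have NULL department.

SQL:
SELECT a.name, b.name AS department
FROM employees a
LEFT JOIN departments b ON a.dept_id = b.id

Result:
name   | department
-------+-----------
Rosa   | HR        
Nate   | NULL      
Alice  | Finance   
Carol  | Legal     
Jack   | NULL      
Olivia | Design    
Mia    | Finance   
Dave   | HR        
Iris   | HR        


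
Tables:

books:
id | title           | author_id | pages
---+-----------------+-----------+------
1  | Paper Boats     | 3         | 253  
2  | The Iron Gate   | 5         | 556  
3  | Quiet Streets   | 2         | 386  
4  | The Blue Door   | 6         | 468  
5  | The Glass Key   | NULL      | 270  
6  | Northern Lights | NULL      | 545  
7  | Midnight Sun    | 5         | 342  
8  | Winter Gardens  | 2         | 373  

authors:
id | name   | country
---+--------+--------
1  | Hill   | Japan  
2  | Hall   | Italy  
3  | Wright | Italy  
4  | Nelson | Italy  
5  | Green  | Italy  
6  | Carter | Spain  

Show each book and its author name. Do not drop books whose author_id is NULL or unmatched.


LEFT JOIN keeps every row from books (the left table); where author_id has no match in authors, the author columns become NULL. Walk through each book:
  - book 1 (Paper Boats): author_id=3 -> matches Wright
  - book 2 (The Iron Gate): author_id=5 -> matches Green
  - book 3 (Quiet Streets): author_id=2 -> matches Hall
  - book 4 (The Blue Door): author_id=6 -> matches Carter
  - book 5 (The Glass Key): author_id=NULL, no match -> kept with NULL
  - book 6 (Northern Lights): author_id=NULL, no match -> kept with NULL
  - book 7 (Midnight Sun): author_id=5 -> matches Green
  - book 8 (Winter Gardens): author_id=2 -> matches Hall
All 8 rows appear; 2 have NULL author.

SQL:
SELECT a.title, b.name AS author
FROM books a
LEFT JOIN authors b ON a.author_id = b.id

Result:
title           | author
----------------+-------
Paper Boats     | Wright
The Iron Gate   | Green 
Quiet Streets   | Hall  
The Blue Door   | Carter
The Glass Key   | NULL  
Northern Lights | NULL  
Midnight Sun    | Green 
Winter Gardens  | Hall  


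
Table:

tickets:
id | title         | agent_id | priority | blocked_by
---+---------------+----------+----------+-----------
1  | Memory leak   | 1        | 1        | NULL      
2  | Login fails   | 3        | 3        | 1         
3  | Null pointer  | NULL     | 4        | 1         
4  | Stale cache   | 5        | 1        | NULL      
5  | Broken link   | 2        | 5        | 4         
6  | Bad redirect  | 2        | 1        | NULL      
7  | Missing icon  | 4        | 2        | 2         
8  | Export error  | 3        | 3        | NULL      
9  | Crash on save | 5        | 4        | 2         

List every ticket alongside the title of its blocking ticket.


This is a self-join: tickets is joined to a second copy of itself, matching each row's blocked_by to another row's id. Use LEFT JOIN so rows with blocked_by=NULL are kept.
  - ticket 1 (Memory leak): blocked_by=NULL -> NULL
  - ticket 2 (Login fails): blocked_by=1 -> Memory leak
  - ticket 3 (Null pointer): blocked_by=1 -> Memory leak
  - ticket 4 (Stale cache): blocked_by=NULL -> NULL
  - ticket 5 (Broken link): blocked_by=4 -> Stale cache
  - ticket 6 (Bad redirect): blocked_by=NULL -> NULL
  - ticket 7 (Missing icon): blocked_by=2 -> Login fails
  - ticket 8 (Export error): blocked_by=NULL -> NULL
  - ticket 9 (Crash on save): blocked_by=2 -> Login fails

SQL:
SELECT a.title AS item, b.title AS blocked_by
FROM tickets a
LEFT JOIN tickets b ON a.blocked_by = b.id

Result:
item          | blocked_by 
--------------+------------
Memory leak   | NULL       
Login fails   | Memory leak
Null pointer  | Memory leak
Stale cache   | NULL       
Broken link   | Stale cache
Bad redirect  | NULL       
Missing icon  | Login fails
Export error  | NULL       
Crash on save | Login fails


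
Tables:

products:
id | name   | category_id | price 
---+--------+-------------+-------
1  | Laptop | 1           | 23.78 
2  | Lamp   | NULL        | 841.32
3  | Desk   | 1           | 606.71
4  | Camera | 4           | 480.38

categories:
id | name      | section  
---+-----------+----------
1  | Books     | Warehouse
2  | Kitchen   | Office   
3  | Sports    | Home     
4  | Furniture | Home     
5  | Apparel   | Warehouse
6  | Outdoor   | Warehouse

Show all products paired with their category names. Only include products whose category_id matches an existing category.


INNER JOIN keeps only products rows whose category_id matches an id in categories. Walk through each product:
  - product 1 (Laptop): category_id=1 -> matches Books
  - product 2 (Lamp): category_id=NULL, no match -> dropped
  - product 3 (Desk): category_id=1 -> matches Books
  - product 4 (Camera): category_id=4 -> matches Furniture
So 1 of 4 rows is dropped.

SQL:
SELECT a.name, b.name AS category
FROM products a
INNER JOIN categories b ON a.category_id = b.id

Result:
name   | category 
-------+----------
Laptop | Books    
Desk   | Books    
Camera | Furniture


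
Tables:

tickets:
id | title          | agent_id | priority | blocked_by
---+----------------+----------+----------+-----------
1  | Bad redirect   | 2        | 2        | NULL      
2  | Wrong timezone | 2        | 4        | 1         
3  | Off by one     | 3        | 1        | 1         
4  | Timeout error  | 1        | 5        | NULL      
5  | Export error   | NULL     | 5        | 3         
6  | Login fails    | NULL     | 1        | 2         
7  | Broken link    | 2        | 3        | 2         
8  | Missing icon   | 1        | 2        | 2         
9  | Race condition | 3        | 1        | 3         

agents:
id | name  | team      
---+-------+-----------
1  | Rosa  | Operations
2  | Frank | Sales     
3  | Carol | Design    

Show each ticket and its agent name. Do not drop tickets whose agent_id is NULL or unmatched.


LEFT JOIN keeps every row from tickets (the left table); where agent_id has no match in agents, the agent columns become NULL. Walk through each ticket:
  - ticket 1 (Bad redirect): agent_id=2 -> matches Frank
  - ticket 2 (Wrong timezone): agent_id=2 -> matches Frank
  - ticket 3 (Off by one): agent_id=3 -> matches Carol
  - ticket 4 (Timeout error): agent_id=1 -> matches Rosa
  - ticket 5 (Export error): agent_id=NULL, no match -> kept with NULL
  - ticket 6 (Login fails): agent_id=NULL, no match -> kept with NULL
  - ticket 7 (Broken link): agent_id=2 -> matches Frank
  - ticket 8 (Missing icon): agent_id=1 -> matches Rosa
  - ticket 9 (Race condition): agent_id=3 -> matches Carol
All 9 rows appear; 2 have NULL agent.

SQL:
SELECT a.title, b.name AS agent
FROM tickets a
LEFT JOIN agents b ON a.agent_id = b.id

Result:
title          | agent
---------------+------
Bad redirect   | Frank
Wrong timezone | Frank
Off by one     | Carol
Timeout error  | Rosa 
Export error   | NULL 
Login fails    | NULL 
Broken link    | Frank
Missing icon   | Rosa 
Race condition | Carol


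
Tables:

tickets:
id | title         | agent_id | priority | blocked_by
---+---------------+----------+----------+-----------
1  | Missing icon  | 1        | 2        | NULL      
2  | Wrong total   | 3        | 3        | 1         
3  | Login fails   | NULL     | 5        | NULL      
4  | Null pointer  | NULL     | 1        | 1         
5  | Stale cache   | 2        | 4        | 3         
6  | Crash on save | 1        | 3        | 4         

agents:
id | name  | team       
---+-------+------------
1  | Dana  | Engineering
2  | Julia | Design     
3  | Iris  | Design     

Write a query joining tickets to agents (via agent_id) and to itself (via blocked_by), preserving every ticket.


Two LEFT JOINs from the same base table tickets: one to agents via agent_id, one to tickets itself via blocked_by. Both are LEFT so every ticket is preserved.
Match against agents:
  - ticket 1 (Missing icon): agent_id=1 -> matches Dana
  - ticket 2 (Wrong total): agent_id=3 -> matches Iris
  - ticket 3 (Login fails): agent_id=NULL, no match -> kept with NULL
  - ticket 4 (Null pointer): agent_id=NULL, no match -> kept with NULL
  - ticket 5 (Stale cache): agent_id=2 -> matches Julia
  - ticket 6 (Crash on save): agent_id=1 -> matches Dana
Match against tickets (self):
  - ticket 1 (Missing icon): blocked_by=NULL -> NULL
  - ticket 2 (Wrong total): blocked_by=1 -> Missing icon
  - ticket 3 (Login fails): blocked_by=NULL -> NULL
  - ticket 4 (Null pointer): blocked_by=1 -> Missing icon
  - ticket 5 (Stale cache): blocked_by=3 -> Login fails
  - ticket 6 (Crash on save): blocked_by=4 -> Null pointer

SQL:
SELECT a.title, b.name AS agent, c.title AS blocked_by
FROM tickets a
LEFT JOIN agents b ON a.agent_id = b.id
LEFT JOIN tickets c ON a.blocked_by = c.id

Result:
title         | agent | blocked_by  
--------------+-------+-------------
Missing icon  | Dana  | NULL        
Wrong total   | Iris  | Missing icon
Login fails   | NULL  | NULL        
Null pointer  | NULL  | Missing icon
Stale cache   | Julia | Login fails 
Crash on save | Dana  | Null pointer


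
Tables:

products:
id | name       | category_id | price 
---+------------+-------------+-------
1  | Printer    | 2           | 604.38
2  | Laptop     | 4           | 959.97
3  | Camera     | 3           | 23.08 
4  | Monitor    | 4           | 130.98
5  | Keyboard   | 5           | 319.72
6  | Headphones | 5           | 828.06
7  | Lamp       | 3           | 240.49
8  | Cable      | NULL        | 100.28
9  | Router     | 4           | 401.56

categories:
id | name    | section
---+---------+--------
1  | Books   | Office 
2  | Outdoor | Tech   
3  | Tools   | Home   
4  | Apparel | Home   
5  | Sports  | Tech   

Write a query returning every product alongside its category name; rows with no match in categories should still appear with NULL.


LEFT JOIN keeps every row from products (the left table); where category_id has no match in categories, the category columns become NULL. Walk through each product:
  - product 1 (Printer): category_id=2 -> matches Outdoor
  - product 2 (Laptop): category_id=4 -> matches Apparel
  - product 3 (Camera): category_id=3 -> matches Tools
  - product 4 (Monitor): category_id=4 -> matches Apparel
  - product 5 (Keyboard): category_id=5 -> matches Sports
  - product 6 (Headphones): category_id=5 -> matches Sports
  - product 7 (Lamp): category_id=3 -> matches Tools
  - product 8 (Cable): category_id=NULL, no match -> kept with NULL
  - product 9 (Router): category_id=4 -> matches Apparel
All 9 rows appear; 1 has NULL category.

SQL:
SELECT a.name, b.name AS category
FROM products a
LEFT JOIN categories b ON a.category_id = b.id

Result:
name       | category
-----------+---------
Printer    | Outdoor 
Laptop     | Apparel 
Camera     | Tools   
Monitor    | Apparel 
Keyboard   | Sports  
Headphones | Sports  
Lamp       | Tools   
Cable      | NULL    
Router     | Apparel 


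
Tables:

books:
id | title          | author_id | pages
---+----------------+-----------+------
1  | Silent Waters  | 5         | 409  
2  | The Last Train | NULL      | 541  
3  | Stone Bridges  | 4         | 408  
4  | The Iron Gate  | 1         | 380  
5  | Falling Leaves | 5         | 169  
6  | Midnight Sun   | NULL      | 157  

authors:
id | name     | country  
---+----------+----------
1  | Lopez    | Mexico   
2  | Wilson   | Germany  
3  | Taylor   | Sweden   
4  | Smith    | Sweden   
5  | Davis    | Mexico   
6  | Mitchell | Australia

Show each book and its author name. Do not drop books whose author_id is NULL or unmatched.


LEFT JOIN keeps every row from books (the left table); where author_id has no match in authors, the author columns become NULL. Walk through each book:
  - book 1 (Silent Waters): author_id=5 -> matches Davis
  - book 2 (The Last Train): author_id=NULL, no match -> kept with NULL
  - book 3 (Stone Bridges): author_id=4 -> matches Smith
  - book 4 (The Iron Gate): author_id=1 -> matches Lopez
  - book 5 (Falling Leaves): author_id=5 -> matches Davis
  - book 6 (Midnight Sun): author_id=NULL, no match -> kept with NULL
All 6 rows appear; 2 have NULL author.

SQL:
SELECT a.title, b.name AS author
FROM books a
LEFT JOIN authors b ON a.author_id = b.id

Result:
title          | author
---------------+-------
Silent Waters  | Davis 
The Last Train | NULL  
Stone Bridges  | Smith 
The Iron Gate  | Lopez 
Falling Leaves | Davis 
Midnight Sun   | NULL  


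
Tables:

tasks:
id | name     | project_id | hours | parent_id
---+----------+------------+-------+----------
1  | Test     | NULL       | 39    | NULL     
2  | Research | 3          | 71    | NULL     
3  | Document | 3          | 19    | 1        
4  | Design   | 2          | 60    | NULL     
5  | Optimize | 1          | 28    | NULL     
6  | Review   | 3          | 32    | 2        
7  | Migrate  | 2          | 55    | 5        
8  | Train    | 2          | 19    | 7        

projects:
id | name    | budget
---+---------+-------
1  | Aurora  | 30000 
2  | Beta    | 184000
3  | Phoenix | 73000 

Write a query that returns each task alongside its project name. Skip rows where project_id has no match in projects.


INNER JOIN keeps only tasks rows whose project_id matches an id in projects. Walk through each task:
  - task 1 (Test): project_id=NULL, no match -> dropped
  - task 2 (Research): project_id=3 -> matches Phoenix
  - task 3 (Document): project_id=3 -> matches Phoenix
  - task 4 (Design): project_id=2 -> matches Beta
  - task 5 (Optimize): project_id=1 -> matches Aurora
  - task 6 (Review): project_id=3 -> matches Phoenix
  - task 7 (Migrate): project_id=2 -> matches Beta
  - task 8 (Train): project_id=2 -> matches Beta
So 1 of 8 rows is dropped.

SQL:
SELECT a.name, b.name AS project
FROM tasks a
INNER JOIN projects b ON a.project_id = b.id

Result:
name     | project
---------+--------
Research | Phoenix
Document | Phoenix
Design   | Beta   
Optimize | Aurora 
Review   | Phoenix
Migrate  | Beta   
Train    | Beta   


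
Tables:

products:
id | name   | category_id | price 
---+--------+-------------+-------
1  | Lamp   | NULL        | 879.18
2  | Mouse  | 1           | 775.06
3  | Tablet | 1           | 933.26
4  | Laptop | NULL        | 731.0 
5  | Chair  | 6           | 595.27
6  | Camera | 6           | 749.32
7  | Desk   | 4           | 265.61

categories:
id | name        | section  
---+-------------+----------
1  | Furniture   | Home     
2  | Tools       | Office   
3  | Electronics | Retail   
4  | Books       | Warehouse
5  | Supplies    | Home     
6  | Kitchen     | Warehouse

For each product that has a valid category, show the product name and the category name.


INNER JOIN keeps only products rows whose category_id matches an id in categories. Walk through each product:
  - product 1 (Lamp): category_id=NULL, no match -> dropped
  - product 2 (Mouse): category_id=1 -> matches Furniture
  - product 3 (Tablet): category_id=1 -> matches Furniture
  - product 4 (Laptop): category_id=NULL, no match -> dropped
  - product 5 (Chair): category_id=6 -> matches Kitchen
  - product 6 (Camera): category_id=6 -> matches Kitchen
  - product 7 (Desk): category_id=4 -> matches Books
So 2 of 7 rows are dropped.

SQL:
SELECT a.name, b.name AS category
FROM products a
INNER JOIN categories b ON a.category_id = b.id

Result:
name   | category 
-------+----------
Mouse  | Furniture
Tablet | Furniture
Chair  | Kitchen  
Camera | Kitchen  
Desk   | Books    
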